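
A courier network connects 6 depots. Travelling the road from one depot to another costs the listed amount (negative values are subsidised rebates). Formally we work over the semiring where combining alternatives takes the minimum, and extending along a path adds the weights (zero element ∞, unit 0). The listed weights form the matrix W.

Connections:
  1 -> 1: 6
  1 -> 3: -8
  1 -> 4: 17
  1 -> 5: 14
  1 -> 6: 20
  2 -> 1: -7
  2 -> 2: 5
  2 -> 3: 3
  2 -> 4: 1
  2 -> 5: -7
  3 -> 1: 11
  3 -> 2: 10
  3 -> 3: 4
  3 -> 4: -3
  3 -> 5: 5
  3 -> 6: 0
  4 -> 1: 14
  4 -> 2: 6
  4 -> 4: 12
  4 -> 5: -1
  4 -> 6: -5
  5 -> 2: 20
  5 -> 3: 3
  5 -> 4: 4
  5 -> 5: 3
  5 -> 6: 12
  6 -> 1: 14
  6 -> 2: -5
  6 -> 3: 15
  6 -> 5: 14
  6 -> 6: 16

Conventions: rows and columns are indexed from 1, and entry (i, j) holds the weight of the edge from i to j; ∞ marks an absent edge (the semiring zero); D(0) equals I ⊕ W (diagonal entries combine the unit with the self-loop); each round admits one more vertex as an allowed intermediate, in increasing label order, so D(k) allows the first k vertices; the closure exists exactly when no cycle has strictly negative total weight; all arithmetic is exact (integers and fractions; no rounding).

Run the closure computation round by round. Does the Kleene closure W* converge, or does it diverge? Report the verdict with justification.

D(0):
  [0, ∞, -8, 17, 14, 20]
  [-7, 0, 3, 1, -7, ∞]
  [11, 10, 0, -3, 5, 0]
  [14, 6, ∞, 0, -1, -5]
  [∞, 20, 3, 4, 0, 12]
  [14, -5, 15, ∞, 14, 0]
D(1):
  [0, ∞, -8, 17, 14, 20]
  [-7, 0, -15, 1, -7, 13]
  [11, 10, 0, -3, 5, 0]
  [14, 6, 6, 0, -1, -5]
  [∞, 20, 3, 4, 0, 12]
  [14, -5, 6, 31, 14, 0]
Detection: at round 2, diagonal entry (3, 3) turns strictly negative.
Key observation: the cycle 3->2->1->3 has total weight 10 + (-7) + (-8), which is strictly negative.
Answer: DIVERGES — negative cycle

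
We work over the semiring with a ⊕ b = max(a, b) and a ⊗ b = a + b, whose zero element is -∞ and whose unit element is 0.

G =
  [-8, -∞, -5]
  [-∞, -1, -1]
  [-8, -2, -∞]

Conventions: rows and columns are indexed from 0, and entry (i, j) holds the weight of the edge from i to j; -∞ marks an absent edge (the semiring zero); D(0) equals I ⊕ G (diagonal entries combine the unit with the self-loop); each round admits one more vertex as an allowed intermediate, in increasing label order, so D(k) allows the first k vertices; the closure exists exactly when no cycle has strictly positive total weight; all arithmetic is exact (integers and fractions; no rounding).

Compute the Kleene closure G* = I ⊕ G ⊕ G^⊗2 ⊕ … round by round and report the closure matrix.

D(0):
  [0, -∞, -5]
  [-∞, 0, -1]
  [-8, -2, 0]
D(1):
  [0, -∞, -5]
  [-∞, 0, -1]
  [-8, -2, 0]
D(2):
  [0, -∞, -5]
  [-∞, 0, -1]
  [-8, -2, 0]
D(3):
  [0, -7, -5]
  [-9, 0, -1]
  [-8, -2, 0]
Answer: G* = [[0, -7, -5], [-9, 0, -1], [-8, -2, 0]]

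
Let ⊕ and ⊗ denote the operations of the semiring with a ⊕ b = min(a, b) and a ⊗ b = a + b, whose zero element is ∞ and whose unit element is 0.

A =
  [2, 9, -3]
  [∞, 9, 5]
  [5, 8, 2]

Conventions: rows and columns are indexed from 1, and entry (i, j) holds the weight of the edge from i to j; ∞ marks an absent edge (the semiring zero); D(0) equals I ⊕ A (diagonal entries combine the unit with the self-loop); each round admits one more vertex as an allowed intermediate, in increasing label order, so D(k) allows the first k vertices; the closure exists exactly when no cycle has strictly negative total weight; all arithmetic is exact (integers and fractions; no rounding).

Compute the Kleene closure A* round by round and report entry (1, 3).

D(0):
  [0, 9, -3]
  [∞, 0, 5]
  [5, 8, 0]
D(1):
  [0, 9, -3]
  [∞, 0, 5]
  [5, 8, 0]
D(2):
  [0, 9, -3]
  [∞, 0, 5]
  [5, 8, 0]
D(3):
  [0, 5, -3]
  [10, 0, 5]
  [5, 8, 0]
Answer: A*[1][3] = -3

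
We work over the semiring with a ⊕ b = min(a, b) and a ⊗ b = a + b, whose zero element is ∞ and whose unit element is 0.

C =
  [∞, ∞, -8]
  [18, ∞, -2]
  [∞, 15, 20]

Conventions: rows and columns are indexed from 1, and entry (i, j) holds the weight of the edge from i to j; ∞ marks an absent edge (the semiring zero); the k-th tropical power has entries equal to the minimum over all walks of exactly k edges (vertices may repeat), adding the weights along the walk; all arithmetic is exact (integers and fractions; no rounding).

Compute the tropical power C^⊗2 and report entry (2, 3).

C^⊗2:
  [∞, 7, 12]
  [∞, 13, 10]
  [33, 35, 13]
Key observation: the optimum is the walk 2->1->3, with weight 18 + (-8) = 10.
Optimal value attained by: walk 2->1->3.
Answer: (C^⊗2)[2][3] = 10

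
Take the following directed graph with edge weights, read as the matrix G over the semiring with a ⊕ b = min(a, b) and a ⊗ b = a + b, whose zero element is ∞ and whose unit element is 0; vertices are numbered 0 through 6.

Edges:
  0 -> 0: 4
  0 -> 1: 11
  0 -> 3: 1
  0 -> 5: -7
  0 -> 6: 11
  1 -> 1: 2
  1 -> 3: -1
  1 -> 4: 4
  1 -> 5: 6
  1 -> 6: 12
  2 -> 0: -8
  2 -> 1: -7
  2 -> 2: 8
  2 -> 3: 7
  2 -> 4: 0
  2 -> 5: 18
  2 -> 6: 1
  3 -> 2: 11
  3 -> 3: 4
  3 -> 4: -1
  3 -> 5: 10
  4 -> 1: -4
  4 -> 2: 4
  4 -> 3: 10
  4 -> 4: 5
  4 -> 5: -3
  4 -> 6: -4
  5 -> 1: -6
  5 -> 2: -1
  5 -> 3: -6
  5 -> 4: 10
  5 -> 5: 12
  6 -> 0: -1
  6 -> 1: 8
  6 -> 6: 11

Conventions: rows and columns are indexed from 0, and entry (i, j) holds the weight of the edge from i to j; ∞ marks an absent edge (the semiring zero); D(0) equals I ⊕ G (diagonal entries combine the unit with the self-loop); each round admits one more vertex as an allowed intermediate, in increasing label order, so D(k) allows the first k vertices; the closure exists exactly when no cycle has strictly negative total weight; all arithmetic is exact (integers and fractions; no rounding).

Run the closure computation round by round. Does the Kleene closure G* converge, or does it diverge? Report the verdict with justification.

D(0):
  [0, 11, ∞, 1, ∞, -7, 11]
  [∞, 0, ∞, -1, 4, 6, 12]
  [-8, -7, 0, 7, 0, 18, 1]
  [∞, ∞, 11, 0, -1, 10, ∞]
  [∞, -4, 4, 10, 0, -3, -4]
  [∞, -6, -1, -6, 10, 0, ∞]
  [-1, 8, ∞, ∞, ∞, ∞, 0]
D(1):
  [0, 11, ∞, 1, ∞, -7, 11]
  [∞, 0, ∞, -1, 4, 6, 12]
  [-8, -7, 0, -7, 0, -15, 1]
  [∞, ∞, 11, 0, -1, 10, ∞]
  [∞, -4, 4, 10, 0, -3, -4]
  [∞, -6, -1, -6, 10, 0, ∞]
  [-1, 8, ∞, 0, ∞, -8, 0]
D(2):
  [0, 11, ∞, 1, 15, -7, 11]
  [∞, 0, ∞, -1, 4, 6, 12]
  [-8, -7, 0, -8, -3, -15, 1]
  [∞, ∞, 11, 0, -1, 10, ∞]
  [∞, -4, 4, -5, 0, -3, -4]
  [∞, -6, -1, -7, -2, 0, 6]
  [-1, 8, ∞, 0, 12, -8, 0]
Detection: at round 3, diagonal entry (5, 5) turns strictly negative.
Key observation: the cycle 5->2->0->5 has total weight (-1) + (-8) + (-7), which is strictly negative.
Answer: DIVERGES — negative cycle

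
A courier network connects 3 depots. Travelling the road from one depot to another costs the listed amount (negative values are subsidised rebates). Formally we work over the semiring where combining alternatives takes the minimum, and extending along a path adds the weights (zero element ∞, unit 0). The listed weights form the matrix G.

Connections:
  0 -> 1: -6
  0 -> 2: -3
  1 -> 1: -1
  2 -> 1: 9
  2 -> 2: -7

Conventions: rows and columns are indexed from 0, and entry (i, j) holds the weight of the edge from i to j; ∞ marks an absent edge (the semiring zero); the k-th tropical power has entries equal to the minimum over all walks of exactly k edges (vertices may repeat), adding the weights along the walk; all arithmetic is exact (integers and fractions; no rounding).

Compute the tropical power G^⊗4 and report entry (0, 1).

G^⊗2:
  [∞, -7, -10]
  [∞, -2, ∞]
  [∞, 2, -14]
G^⊗3:
  [∞, -8, -17]
  [∞, -3, ∞]
  [∞, -5, -21]
G^⊗4:
  [∞, -9, -24]
  [∞, -4, ∞]
  [∞, -12, -28]
Key observation: the optimum is the walk 0->1->1->1->1, with weight (-6) + (-1) + (-1) + (-1) = -9.
Optimal value attained by: walk 0->1->1->1->1.
Answer: (G^⊗4)[0][1] = -9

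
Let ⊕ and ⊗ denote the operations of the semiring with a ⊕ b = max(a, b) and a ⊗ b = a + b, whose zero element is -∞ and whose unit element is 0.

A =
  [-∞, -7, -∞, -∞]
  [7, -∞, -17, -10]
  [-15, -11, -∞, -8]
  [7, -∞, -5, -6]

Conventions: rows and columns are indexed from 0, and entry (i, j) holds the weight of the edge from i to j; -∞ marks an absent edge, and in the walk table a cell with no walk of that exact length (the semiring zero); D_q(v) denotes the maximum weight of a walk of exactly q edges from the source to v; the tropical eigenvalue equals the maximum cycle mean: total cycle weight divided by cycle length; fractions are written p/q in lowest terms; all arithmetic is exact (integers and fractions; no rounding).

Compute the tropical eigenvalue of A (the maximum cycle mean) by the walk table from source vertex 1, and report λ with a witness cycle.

q=0: [-∞, 0, -∞, -∞]
q=1: [7, -∞, -17, -10]
q=2: [-3, 0, -15, -16]
q=3: [7, -10, -17, -10]
q=4: [-3, 0, -15, -16]
Optimal cycle mean attained by: cycle 0->1->0, total (-7) + 7, length 2.
Answer: λ = 0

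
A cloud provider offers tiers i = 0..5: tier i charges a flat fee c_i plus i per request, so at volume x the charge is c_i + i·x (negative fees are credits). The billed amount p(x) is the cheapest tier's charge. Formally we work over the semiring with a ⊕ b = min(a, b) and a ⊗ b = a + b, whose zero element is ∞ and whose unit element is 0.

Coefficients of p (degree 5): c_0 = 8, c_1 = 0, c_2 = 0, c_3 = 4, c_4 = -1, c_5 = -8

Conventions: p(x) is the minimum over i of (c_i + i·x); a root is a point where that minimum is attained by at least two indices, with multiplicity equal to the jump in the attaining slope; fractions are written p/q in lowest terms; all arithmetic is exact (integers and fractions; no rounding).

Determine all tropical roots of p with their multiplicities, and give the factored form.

hull edge (i=0, c=8) to (i=1, c=0): slope -8, span 1
hull edge (i=1, c=0) to (i=5, c=-8): slope -2, span 4
Factored form: p(x) = -8 ⊗ (x ⊕ 2) ⊗ (x ⊕ 2) ⊗ (x ⊕ 2) ⊗ (x ⊕ 2) ⊗ (x ⊕ 8)
Answer: roots = 2 (mult 4), 8 (mult 1)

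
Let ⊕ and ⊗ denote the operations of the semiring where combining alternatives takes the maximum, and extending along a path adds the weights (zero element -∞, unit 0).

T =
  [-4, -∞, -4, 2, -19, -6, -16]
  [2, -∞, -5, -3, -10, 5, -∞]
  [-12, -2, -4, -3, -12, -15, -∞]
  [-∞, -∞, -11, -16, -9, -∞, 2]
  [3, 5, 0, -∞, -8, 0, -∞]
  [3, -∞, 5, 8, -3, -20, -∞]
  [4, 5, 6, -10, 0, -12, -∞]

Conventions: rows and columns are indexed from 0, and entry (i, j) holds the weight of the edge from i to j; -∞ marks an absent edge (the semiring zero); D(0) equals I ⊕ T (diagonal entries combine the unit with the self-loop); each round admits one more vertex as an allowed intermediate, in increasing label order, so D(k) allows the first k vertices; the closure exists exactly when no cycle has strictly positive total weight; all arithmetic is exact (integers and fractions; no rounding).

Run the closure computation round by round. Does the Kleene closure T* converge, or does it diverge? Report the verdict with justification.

D(0):
  [0, -∞, -4, 2, -19, -6, -16]
  [2, 0, -5, -3, -10, 5, -∞]
  [-12, -2, 0, -3, -12, -15, -∞]
  [-∞, -∞, -11, 0, -9, -∞, 2]
  [3, 5, 0, -∞, 0, 0, -∞]
  [3, -∞, 5, 8, -3, 0, -∞]
  [4, 5, 6, -10, 0, -12, 0]
D(1):
  [0, -∞, -4, 2, -19, -6, -16]
  [2, 0, -2, 4, -10, 5, -14]
  [-12, -2, 0, -3, -12, -15, -28]
  [-∞, -∞, -11, 0, -9, -∞, 2]
  [3, 5, 0, 5, 0, 0, -13]
  [3, -∞, 5, 8, -3, 0, -13]
  [4, 5, 6, 6, 0, -2, 0]
D(2):
  [0, -∞, -4, 2, -19, -6, -16]
  [2, 0, -2, 4, -10, 5, -14]
  [0, -2, 0, 2, -12, 3, -16]
  [-∞, -∞, -11, 0, -9, -∞, 2]
  [7, 5, 3, 9, 0, 10, -9]
  [3, -∞, 5, 8, -3, 0, -13]
  [7, 5, 6, 9, 0, 10, 0]
Detection: at round 3, diagonal entry (5, 5) turns strictly positive.
Key observation: the cycle 5->0->2->1->5 has total weight 3 + (-4) + (-2) + 5, which is strictly positive.
Answer: DIVERGES — positive cycle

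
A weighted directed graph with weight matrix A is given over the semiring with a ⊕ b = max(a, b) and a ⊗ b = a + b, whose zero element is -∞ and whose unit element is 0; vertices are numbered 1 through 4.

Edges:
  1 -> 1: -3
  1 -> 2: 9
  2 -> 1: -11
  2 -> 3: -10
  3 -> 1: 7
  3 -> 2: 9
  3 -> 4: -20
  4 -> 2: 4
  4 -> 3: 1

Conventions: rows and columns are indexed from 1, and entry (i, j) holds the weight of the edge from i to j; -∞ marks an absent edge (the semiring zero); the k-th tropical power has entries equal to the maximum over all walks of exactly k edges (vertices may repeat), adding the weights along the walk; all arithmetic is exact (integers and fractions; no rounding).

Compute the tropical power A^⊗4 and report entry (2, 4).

A^⊗2:
  [-2, 6, -1, -∞]
  [-3, -1, -∞, -30]
  [4, 16, -1, -∞]
  [8, 10, -6, -19]
A^⊗3:
  [6, 8, -4, -21]
  [-6, 6, -11, -∞]
  [6, 13, 6, -21]
  [5, 17, 0, -26]
A^⊗4:
  [3, 15, -2, -24]
  [-4, 3, -4, -31]
  [13, 15, 3, -14]
  [7, 14, 7, -20]
Key observation: the optimum is the walk 2->3->2->3->4, with weight (-10) + 9 + (-10) + (-20) = -31.
Optimal value attained by: walk 2->3->2->3->4.
Answer: (A^⊗4)[2][4] = -31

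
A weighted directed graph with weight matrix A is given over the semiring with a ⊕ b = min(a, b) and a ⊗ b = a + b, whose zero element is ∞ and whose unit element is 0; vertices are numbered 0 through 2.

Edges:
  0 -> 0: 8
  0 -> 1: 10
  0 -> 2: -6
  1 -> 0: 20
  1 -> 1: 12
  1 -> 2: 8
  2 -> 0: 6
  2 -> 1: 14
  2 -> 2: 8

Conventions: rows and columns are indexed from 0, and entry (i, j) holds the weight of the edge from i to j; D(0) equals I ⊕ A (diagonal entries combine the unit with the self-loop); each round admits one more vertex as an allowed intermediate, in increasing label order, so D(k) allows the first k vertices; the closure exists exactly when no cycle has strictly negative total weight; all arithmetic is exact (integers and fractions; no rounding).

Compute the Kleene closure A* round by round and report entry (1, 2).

D(0):
  [0, 10, -6]
  [20, 0, 8]
  [6, 14, 0]
D(1):
  [0, 10, -6]
  [20, 0, 8]
  [6, 14, 0]
D(2):
  [0, 10, -6]
  [20, 0, 8]
  [6, 14, 0]
D(3):
  [0, 8, -6]
  [14, 0, 8]
  [6, 14, 0]
Answer: A*[1][2] = 8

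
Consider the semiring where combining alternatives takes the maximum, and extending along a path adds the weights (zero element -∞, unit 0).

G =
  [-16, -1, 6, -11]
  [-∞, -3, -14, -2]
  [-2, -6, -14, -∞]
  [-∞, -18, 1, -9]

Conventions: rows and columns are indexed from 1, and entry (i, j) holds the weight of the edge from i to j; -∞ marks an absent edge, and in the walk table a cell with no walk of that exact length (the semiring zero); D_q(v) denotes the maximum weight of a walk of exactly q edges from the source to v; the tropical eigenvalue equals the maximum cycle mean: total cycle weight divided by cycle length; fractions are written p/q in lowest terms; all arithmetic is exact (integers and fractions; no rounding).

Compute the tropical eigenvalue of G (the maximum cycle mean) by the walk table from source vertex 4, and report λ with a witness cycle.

q=0: [-∞, -∞, -∞, 0]
q=1: [-∞, -18, 1, -9]
q=2: [-1, -5, -8, -18]
q=3: [-10, -2, 5, -7]
q=4: [3, -1, -4, -4]
Optimal cycle mean attained by: cycle 1->3->1, total 6 + (-2), length 2.
Answer: λ = 2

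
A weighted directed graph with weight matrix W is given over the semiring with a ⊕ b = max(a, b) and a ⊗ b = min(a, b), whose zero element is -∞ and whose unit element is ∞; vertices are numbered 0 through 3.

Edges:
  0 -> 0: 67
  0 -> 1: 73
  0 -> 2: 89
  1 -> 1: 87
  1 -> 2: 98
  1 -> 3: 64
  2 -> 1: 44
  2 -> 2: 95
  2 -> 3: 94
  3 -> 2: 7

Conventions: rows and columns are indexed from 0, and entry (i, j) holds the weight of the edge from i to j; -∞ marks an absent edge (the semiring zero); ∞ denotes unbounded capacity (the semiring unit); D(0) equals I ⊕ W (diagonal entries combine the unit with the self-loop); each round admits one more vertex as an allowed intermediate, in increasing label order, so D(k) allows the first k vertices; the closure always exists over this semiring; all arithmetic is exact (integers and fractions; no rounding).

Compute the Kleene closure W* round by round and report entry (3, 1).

D(0):
  [∞, 73, 89, -∞]
  [-∞, ∞, 98, 64]
  [-∞, 44, ∞, 94]
  [-∞, -∞, 7, ∞]
D(1):
  [∞, 73, 89, -∞]
  [-∞, ∞, 98, 64]
  [-∞, 44, ∞, 94]
  [-∞, -∞, 7, ∞]
D(2):
  [∞, 73, 89, 64]
  [-∞, ∞, 98, 64]
  [-∞, 44, ∞, 94]
  [-∞, -∞, 7, ∞]
D(3):
  [∞, 73, 89, 89]
  [-∞, ∞, 98, 94]
  [-∞, 44, ∞, 94]
  [-∞, 7, 7, ∞]
D(4):
  [∞, 73, 89, 89]
  [-∞, ∞, 98, 94]
  [-∞, 44, ∞, 94]
  [-∞, 7, 7, ∞]
Answer: W*[3][1] = 7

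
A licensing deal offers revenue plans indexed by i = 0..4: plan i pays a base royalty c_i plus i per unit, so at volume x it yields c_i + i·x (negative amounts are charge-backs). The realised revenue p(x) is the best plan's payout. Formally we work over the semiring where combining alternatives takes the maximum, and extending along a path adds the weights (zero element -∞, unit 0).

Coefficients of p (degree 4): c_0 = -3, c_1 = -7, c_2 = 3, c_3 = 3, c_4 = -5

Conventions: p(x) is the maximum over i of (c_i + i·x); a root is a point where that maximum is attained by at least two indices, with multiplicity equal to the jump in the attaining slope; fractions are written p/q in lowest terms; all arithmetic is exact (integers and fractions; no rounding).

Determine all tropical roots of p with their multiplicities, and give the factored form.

hull edge (i=0, c=-3) to (i=2, c=3): slope 3, span 2
hull edge (i=2, c=3) to (i=3, c=3): slope 0, span 1
hull edge (i=3, c=3) to (i=4, c=-5): slope -8, span 1
Factored form: p(x) = -5 ⊗ (x ⊕ (-3)) ⊗ (x ⊕ (-3)) ⊗ (x ⊕ 0) ⊗ (x ⊕ 8)
Answer: roots = -3 (mult 2), 0 (mult 1), 8 (mult 1)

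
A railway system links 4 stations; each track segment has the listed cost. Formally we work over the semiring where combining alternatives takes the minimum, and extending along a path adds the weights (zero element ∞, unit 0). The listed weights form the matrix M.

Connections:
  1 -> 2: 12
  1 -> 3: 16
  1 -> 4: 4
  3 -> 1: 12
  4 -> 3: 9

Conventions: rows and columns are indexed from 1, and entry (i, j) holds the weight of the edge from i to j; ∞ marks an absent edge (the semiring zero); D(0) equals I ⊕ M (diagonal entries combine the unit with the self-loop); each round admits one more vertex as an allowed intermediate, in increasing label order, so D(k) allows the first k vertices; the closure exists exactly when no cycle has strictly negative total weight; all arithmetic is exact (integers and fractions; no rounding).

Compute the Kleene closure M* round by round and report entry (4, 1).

D(0):
  [0, 12, 16, 4]
  [∞, 0, ∞, ∞]
  [12, ∞, 0, ∞]
  [∞, ∞, 9, 0]
D(1):
  [0, 12, 16, 4]
  [∞, 0, ∞, ∞]
  [12, 24, 0, 16]
  [∞, ∞, 9, 0]
D(2):
  [0, 12, 16, 4]
  [∞, 0, ∞, ∞]
  [12, 24, 0, 16]
  [∞, ∞, 9, 0]
D(3):
  [0, 12, 16, 4]
  [∞, 0, ∞, ∞]
  [12, 24, 0, 16]
  [21, 33, 9, 0]
D(4):
  [0, 12, 13, 4]
  [∞, 0, ∞, ∞]
  [12, 24, 0, 16]
  [21, 33, 9, 0]
Answer: M*[4][1] = 21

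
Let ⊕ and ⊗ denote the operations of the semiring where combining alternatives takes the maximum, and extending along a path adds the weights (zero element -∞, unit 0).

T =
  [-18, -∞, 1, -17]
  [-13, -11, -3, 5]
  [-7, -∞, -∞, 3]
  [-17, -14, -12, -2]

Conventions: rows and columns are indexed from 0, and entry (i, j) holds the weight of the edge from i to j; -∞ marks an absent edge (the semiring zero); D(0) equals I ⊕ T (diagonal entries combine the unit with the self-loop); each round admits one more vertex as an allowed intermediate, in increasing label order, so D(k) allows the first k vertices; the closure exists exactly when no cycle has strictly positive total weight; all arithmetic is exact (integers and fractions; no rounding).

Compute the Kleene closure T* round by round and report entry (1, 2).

D(0):
  [0, -∞, 1, -17]
  [-13, 0, -3, 5]
  [-7, -∞, 0, 3]
  [-17, -14, -12, 0]
D(1):
  [0, -∞, 1, -17]
  [-13, 0, -3, 5]
  [-7, -∞, 0, 3]
  [-17, -14, -12, 0]
D(2):
  [0, -∞, 1, -17]
  [-13, 0, -3, 5]
  [-7, -∞, 0, 3]
  [-17, -14, -12, 0]
D(3):
  [0, -∞, 1, 4]
  [-10, 0, -3, 5]
  [-7, -∞, 0, 3]
  [-17, -14, -12, 0]
D(4):
  [0, -10, 1, 4]
  [-10, 0, -3, 5]
  [-7, -11, 0, 3]
  [-17, -14, -12, 0]
Answer: T*[1][2] = -3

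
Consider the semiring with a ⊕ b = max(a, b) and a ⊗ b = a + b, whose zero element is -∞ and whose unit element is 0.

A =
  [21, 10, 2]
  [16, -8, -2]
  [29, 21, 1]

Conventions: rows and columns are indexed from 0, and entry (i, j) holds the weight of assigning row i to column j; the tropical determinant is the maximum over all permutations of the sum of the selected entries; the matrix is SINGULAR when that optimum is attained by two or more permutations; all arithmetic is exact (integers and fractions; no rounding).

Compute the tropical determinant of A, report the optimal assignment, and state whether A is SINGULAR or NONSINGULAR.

σ = (0, 1, 2): 21 + (-8) + 1 = 14
σ = (0, 2, 1): 21 + (-2) + 21 = 40
σ = (1, 0, 2): 10 + 16 + 1 = 27
σ = (1, 2, 0): 10 + (-2) + 29 = 37
σ = (2, 0, 1): 2 + 16 + 21 = 39
σ = (2, 1, 0): 2 + (-8) + 29 = 23
Optimal value attained by: σ = (0, 2, 1).
Answer: det⊕(A) = 40; verdict: NONSINGULAR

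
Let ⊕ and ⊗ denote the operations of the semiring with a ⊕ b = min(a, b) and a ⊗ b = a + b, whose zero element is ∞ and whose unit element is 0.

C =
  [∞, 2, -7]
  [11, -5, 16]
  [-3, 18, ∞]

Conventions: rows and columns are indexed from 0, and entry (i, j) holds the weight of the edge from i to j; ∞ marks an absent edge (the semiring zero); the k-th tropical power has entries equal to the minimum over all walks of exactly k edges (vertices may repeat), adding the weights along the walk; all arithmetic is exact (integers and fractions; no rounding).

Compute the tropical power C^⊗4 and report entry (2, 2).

C^⊗2:
  [-10, -3, 18]
  [6, -10, 4]
  [29, -1, -10]
C^⊗3:
  [8, -8, -17]
  [1, -15, -1]
  [-13, -6, 15]
C^⊗4:
  [-20, -13, 1]
  [-4, -20, -6]
  [5, -11, -20]
Key observation: the optimum is the walk 2->0->2->0->2, with weight (-3) + (-7) + (-3) + (-7) = -20.
Optimal value attained by: walk 2->0->2->0->2.
Answer: (C^⊗4)[2][2] = -20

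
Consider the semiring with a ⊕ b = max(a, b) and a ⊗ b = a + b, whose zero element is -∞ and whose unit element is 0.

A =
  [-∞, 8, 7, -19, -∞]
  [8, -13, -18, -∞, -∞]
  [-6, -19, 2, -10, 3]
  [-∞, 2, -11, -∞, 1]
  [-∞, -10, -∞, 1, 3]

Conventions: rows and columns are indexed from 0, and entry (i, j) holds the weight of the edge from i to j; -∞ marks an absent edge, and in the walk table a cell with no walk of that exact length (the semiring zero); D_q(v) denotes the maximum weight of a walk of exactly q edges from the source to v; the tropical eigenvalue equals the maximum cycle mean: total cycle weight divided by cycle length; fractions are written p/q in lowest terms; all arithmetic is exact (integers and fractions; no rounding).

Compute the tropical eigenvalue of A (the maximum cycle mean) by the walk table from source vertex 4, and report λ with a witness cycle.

q=0: [-∞, -∞, -∞, -∞, 0]
q=1: [-∞, -10, -∞, 1, 3]
q=2: [-2, 3, -10, 4, 6]
q=3: [11, 6, 5, 7, 9]
q=4: [14, 19, 18, 10, 12]
q=5: [27, 22, 21, 13, 21]
Optimal cycle mean attained by: cycle 0->1->0, total 8 + 8, length 2.
Answer: λ = 8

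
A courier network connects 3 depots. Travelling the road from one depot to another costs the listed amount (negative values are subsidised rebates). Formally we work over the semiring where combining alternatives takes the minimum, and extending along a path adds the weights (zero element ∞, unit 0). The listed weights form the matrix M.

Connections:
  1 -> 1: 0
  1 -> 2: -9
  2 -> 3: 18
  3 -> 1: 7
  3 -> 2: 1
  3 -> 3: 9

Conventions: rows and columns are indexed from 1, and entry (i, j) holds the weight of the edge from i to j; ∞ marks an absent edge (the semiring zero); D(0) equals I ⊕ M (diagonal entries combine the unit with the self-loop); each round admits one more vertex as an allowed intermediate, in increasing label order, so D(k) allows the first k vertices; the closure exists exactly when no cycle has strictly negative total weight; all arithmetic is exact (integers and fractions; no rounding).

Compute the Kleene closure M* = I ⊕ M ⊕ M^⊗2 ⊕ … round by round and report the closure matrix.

D(0):
  [0, -9, ∞]
  [∞, 0, 18]
  [7, 1, 0]
D(1):
  [0, -9, ∞]
  [∞, 0, 18]
  [7, -2, 0]
D(2):
  [0, -9, 9]
  [∞, 0, 18]
  [7, -2, 0]
D(3):
  [0, -9, 9]
  [25, 0, 18]
  [7, -2, 0]
Answer: M* = [[0, -9, 9], [25, 0, 18], [7, -2, 0]]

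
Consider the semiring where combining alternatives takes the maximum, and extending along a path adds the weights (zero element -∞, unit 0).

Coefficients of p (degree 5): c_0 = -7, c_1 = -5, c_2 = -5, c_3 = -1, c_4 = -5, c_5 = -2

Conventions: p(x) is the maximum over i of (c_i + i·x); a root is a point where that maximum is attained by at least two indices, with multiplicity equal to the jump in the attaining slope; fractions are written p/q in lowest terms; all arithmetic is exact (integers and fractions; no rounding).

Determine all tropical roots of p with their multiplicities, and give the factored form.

hull edge (i=0, c=-7) to (i=3, c=-1): slope 2, span 3
hull edge (i=3, c=-1) to (i=5, c=-2): slope -1/2, span 2
Factored form: p(x) = -2 ⊗ (x ⊕ (-2)) ⊗ (x ⊕ (-2)) ⊗ (x ⊕ (-2)) ⊗ (x ⊕ 1/2) ⊗ (x ⊕ 1/2)
Answer: roots = -2 (mult 3), 1/2 (mult 2)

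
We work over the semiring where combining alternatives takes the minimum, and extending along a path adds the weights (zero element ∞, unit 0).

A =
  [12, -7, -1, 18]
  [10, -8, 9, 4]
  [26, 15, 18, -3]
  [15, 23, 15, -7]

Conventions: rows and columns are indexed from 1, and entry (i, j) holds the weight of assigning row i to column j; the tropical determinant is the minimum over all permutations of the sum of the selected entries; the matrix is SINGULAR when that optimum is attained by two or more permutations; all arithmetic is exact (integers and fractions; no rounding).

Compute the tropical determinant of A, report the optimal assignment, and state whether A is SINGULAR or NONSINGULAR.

σ = (1, 2, 3, 4): 12 + (-8) + 18 + (-7) = 15
σ = (1, 2, 4, 3): 12 + (-8) + (-3) + 15 = 16
σ = (1, 3, 2, 4): 12 + 9 + 15 + (-7) = 29
σ = (1, 3, 4, 2): 12 + 9 + (-3) + 23 = 41
σ = (1, 4, 2, 3): 12 + 4 + 15 + 15 = 46
σ = (1, 4, 3, 2): 12 + 4 + 18 + 23 = 57
σ = (2, 1, 3, 4): (-7) + 10 + 18 + (-7) = 14
σ = (2, 1, 4, 3): (-7) + 10 + (-3) + 15 = 15
σ = (2, 3, 1, 4): (-7) + 9 + 26 + (-7) = 21
σ = (2, 3, 4, 1): (-7) + 9 + (-3) + 15 = 14
σ = (2, 4, 1, 3): (-7) + 4 + 26 + 15 = 38
σ = (2, 4, 3, 1): (-7) + 4 + 18 + 15 = 30
σ = (3, 1, 2, 4): (-1) + 10 + 15 + (-7) = 17
σ = (3, 1, 4, 2): (-1) + 10 + (-3) + 23 = 29
σ = (3, 2, 1, 4): (-1) + (-8) + 26 + (-7) = 10
σ = (3, 2, 4, 1): (-1) + (-8) + (-3) + 15 = 3
σ = (3, 4, 1, 2): (-1) + 4 + 26 + 23 = 52
σ = (3, 4, 2, 1): (-1) + 4 + 15 + 15 = 33
σ = (4, 1, 2, 3): 18 + 10 + 15 + 15 = 58
σ = (4, 1, 3, 2): 18 + 10 + 18 + 23 = 69
σ = (4, 2, 1, 3): 18 + (-8) + 26 + 15 = 51
σ = (4, 2, 3, 1): 18 + (-8) + 18 + 15 = 43
σ = (4, 3, 1, 2): 18 + 9 + 26 + 23 = 76
σ = (4, 3, 2, 1): 18 + 9 + 15 + 15 = 57
Optimal value attained by: σ = (3, 2, 4, 1).
Answer: det⊕(A) = 3; verdict: NONSINGULAR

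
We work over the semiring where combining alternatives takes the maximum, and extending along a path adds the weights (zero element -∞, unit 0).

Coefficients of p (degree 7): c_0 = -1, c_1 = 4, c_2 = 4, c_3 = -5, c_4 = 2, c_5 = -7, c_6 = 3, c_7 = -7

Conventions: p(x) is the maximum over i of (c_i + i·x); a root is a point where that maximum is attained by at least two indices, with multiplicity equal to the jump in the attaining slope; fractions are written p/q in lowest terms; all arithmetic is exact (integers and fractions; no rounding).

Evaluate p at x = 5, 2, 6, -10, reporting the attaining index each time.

p(5) = max(-1+0·5=-1, 4+1·5=9, 4+2·5=14, -5+3·5=10, 2+4·5=22, -7+5·5=18, 3+6·5=33, -7+7·5=28) = 33 (attained by i=6)
p(2) = max(-1+0·2=-1, 4+1·2=6, 4+2·2=8, -5+3·2=1, 2+4·2=10, -7+5·2=3, 3+6·2=15, -7+7·2=7) = 15 (attained by i=6)
p(6) = max(-1+0·6=-1, 4+1·6=10, 4+2·6=16, -5+3·6=13, 2+4·6=26, -7+5·6=23, 3+6·6=39, -7+7·6=35) = 39 (attained by i=6)
p(-10) = max(-1+0·(-10)=-1, 4+1·(-10)=-6, 4+2·(-10)=-16, -5+3·(-10)=-35, 2+4·(-10)=-38, -7+5·(-10)=-57, 3+6·(-10)=-57, -7+7·(-10)=-77) = -1 (attained by i=0)
Answer: p(5) = 33; p(2) = 15; p(6) = 39; p(-10) = -1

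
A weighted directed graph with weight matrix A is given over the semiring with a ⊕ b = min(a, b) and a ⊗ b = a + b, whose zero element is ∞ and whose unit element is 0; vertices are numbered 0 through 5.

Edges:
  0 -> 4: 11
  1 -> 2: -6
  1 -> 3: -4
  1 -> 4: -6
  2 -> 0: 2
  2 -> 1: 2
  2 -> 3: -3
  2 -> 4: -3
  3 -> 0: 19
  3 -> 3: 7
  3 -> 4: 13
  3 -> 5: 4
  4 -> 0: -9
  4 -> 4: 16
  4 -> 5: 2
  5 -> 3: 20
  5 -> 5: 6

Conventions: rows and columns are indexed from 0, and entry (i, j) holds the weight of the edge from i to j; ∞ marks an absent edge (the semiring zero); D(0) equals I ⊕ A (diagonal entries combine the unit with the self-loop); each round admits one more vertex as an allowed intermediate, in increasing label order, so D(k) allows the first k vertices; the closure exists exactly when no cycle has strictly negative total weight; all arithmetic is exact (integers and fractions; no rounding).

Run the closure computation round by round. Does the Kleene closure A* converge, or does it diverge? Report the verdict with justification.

D(0):
  [0, ∞, ∞, ∞, 11, ∞]
  [∞, 0, -6, -4, -6, ∞]
  [2, 2, 0, -3, -3, ∞]
  [19, ∞, ∞, 0, 13, 4]
  [-9, ∞, ∞, ∞, 0, 2]
  [∞, ∞, ∞, 20, ∞, 0]
D(1):
  [0, ∞, ∞, ∞, 11, ∞]
  [∞, 0, -6, -4, -6, ∞]
  [2, 2, 0, -3, -3, ∞]
  [19, ∞, ∞, 0, 13, 4]
  [-9, ∞, ∞, ∞, 0, 2]
  [∞, ∞, ∞, 20, ∞, 0]
Detection: at round 2, diagonal entry (2, 2) turns strictly negative.
Key observation: the cycle 2->1->2 has total weight 2 + (-6), which is strictly negative.
Answer: DIVERGES — negative cycle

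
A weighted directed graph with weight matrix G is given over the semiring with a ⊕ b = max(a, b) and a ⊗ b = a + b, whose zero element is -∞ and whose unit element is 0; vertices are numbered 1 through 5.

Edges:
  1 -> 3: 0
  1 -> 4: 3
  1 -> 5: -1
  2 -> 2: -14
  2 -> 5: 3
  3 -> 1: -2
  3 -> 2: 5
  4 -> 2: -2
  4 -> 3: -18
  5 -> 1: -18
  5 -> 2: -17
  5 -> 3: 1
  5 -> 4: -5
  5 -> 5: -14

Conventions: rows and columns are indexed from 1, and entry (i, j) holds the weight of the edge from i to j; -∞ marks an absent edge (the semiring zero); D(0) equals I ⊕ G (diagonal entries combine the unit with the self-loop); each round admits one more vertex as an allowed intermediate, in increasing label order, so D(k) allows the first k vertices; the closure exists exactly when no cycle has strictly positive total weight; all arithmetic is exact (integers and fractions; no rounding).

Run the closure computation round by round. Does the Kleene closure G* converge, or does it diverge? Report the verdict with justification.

D(0):
  [0, -∞, 0, 3, -1]
  [-∞, 0, -∞, -∞, 3]
  [-2, 5, 0, -∞, -∞]
  [-∞, -2, -18, 0, -∞]
  [-18, -17, 1, -5, 0]
D(1):
  [0, -∞, 0, 3, -1]
  [-∞, 0, -∞, -∞, 3]
  [-2, 5, 0, 1, -3]
  [-∞, -2, -18, 0, -∞]
  [-18, -17, 1, -5, 0]
D(2):
  [0, -∞, 0, 3, -1]
  [-∞, 0, -∞, -∞, 3]
  [-2, 5, 0, 1, 8]
  [-∞, -2, -18, 0, 1]
  [-18, -17, 1, -5, 0]
Detection: at round 3, diagonal entry (5, 5) turns strictly positive.
Key observation: the cycle 5->3->2->5 has total weight 1 + 5 + 3, which is strictly positive.
Answer: DIVERGES — positive cycle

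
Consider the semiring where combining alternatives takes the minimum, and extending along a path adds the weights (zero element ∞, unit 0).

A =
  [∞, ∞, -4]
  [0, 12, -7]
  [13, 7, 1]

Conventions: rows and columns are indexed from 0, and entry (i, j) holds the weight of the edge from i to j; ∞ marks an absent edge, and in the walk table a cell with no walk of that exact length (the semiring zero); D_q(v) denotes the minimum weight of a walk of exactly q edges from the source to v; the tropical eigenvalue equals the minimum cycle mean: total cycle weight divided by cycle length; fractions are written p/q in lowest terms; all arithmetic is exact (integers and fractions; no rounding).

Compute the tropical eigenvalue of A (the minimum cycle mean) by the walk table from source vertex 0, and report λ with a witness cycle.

q=0: [0, ∞, ∞]
q=1: [∞, ∞, -4]
q=2: [9, 3, -3]
q=3: [3, 4, -4]
Optimal cycle mean attained by: cycle 1->2->1, total (-7) + 7, length 2.
Answer: λ = 0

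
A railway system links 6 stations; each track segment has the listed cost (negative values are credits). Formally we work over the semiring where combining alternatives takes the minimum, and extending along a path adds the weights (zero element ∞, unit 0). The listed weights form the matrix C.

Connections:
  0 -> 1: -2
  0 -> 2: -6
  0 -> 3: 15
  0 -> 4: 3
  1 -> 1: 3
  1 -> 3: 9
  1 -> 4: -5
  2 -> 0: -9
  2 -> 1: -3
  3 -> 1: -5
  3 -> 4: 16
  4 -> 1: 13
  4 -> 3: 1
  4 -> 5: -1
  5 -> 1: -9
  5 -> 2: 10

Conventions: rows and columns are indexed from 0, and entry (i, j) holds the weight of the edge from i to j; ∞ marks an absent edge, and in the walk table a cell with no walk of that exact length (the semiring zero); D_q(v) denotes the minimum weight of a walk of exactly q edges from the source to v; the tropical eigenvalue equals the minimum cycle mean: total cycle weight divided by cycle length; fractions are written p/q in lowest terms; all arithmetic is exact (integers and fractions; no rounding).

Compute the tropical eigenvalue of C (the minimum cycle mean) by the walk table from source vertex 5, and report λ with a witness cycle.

q=0: [∞, ∞, ∞, ∞, ∞, 0]
q=1: [∞, -9, 10, ∞, ∞, ∞]
q=2: [1, -6, ∞, 0, -14, ∞]
q=3: [∞, -5, -5, -13, -11, -15]
q=4: [-14, -24, -5, -10, -10, -12]
q=5: [-14, -21, -20, -15, -29, -11]
q=6: [-29, -23, -20, -28, -26, -30]
Optimal cycle mean attained by: cycle 0->2->0, total (-6) + (-9), length 2.
Answer: λ = -15/2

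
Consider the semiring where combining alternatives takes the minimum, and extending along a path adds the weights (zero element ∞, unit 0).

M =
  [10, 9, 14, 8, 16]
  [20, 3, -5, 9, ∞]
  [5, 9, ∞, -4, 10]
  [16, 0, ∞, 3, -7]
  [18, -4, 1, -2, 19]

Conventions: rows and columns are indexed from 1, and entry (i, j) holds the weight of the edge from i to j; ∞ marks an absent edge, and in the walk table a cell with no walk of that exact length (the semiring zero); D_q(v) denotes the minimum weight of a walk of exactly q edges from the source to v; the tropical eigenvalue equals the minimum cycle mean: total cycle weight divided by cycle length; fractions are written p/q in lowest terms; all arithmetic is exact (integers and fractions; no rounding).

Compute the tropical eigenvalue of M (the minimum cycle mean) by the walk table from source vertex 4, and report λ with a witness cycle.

q=0: [∞, ∞, ∞, 0, ∞]
q=1: [16, 0, ∞, 3, -7]
q=2: [11, -11, -6, -9, -4]
q=3: [-1, -9, -16, -10, -16]
q=4: [-11, -20, -15, -20, -17]
q=5: [-10, -21, -25, -19, -27]
Optimal cycle mean attained by: cycle 2->3->4->5->2, total (-5) + (-4) + (-7) + (-4), length 4.
Answer: λ = -5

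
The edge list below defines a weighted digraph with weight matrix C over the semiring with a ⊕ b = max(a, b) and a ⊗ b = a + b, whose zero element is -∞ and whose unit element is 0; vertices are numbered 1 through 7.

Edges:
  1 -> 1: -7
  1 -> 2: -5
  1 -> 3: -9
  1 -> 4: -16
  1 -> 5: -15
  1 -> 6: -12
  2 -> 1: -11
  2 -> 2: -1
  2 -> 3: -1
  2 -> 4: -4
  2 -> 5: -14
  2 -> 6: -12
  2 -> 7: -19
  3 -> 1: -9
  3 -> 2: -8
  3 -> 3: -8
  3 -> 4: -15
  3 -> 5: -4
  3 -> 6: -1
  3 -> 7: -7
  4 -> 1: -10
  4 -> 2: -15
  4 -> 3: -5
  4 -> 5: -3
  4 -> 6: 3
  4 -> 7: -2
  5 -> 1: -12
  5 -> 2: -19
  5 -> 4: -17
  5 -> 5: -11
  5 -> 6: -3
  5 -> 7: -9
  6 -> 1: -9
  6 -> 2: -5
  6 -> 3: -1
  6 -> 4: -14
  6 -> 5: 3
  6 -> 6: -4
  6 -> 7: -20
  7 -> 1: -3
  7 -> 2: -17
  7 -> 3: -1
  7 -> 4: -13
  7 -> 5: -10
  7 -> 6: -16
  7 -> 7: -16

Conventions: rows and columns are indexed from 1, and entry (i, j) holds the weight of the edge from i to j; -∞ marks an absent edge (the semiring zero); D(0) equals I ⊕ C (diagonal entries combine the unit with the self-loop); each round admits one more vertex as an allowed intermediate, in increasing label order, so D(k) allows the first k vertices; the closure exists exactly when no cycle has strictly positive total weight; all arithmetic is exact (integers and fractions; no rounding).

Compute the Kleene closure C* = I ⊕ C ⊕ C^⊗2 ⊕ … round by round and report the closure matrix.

D(0):
  [0, -5, -9, -16, -15, -12, -∞]
  [-11, 0, -1, -4, -14, -12, -19]
  [-9, -8, 0, -15, -4, -1, -7]
  [-10, -15, -5, 0, -3, 3, -2]
  [-12, -19, -∞, -17, 0, -3, -9]
  [-9, -5, -1, -14, 3, 0, -20]
  [-3, -17, -1, -13, -10, -16, 0]
D(1):
  [0, -5, -9, -16, -15, -12, -∞]
  [-11, 0, -1, -4, -14, -12, -19]
  [-9, -8, 0, -15, -4, -1, -7]
  [-10, -15, -5, 0, -3, 3, -2]
  [-12, -17, -21, -17, 0, -3, -9]
  [-9, -5, -1, -14, 3, 0, -20]
  [-3, -8, -1, -13, -10, -15, 0]
D(2):
  [0, -5, -6, -9, -15, -12, -24]
  [-11, 0, -1, -4, -14, -12, -19]
  [-9, -8, 0, -12, -4, -1, -7]
  [-10, -15, -5, 0, -3, 3, -2]
  [-12, -17, -18, -17, 0, -3, -9]
  [-9, -5, -1, -9, 3, 0, -20]
  [-3, -8, -1, -12, -10, -15, 0]
D(3):
  [0, -5, -6, -9, -10, -7, -13]
  [-10, 0, -1, -4, -5, -2, -8]
  [-9, -8, 0, -12, -4, -1, -7]
  [-10, -13, -5, 0, -3, 3, -2]
  [-12, -17, -18, -17, 0, -3, -9]
  [-9, -5, -1, -9, 3, 0, -8]
  [-3, -8, -1, -12, -5, -2, 0]
D(4):
  [0, -5, -6, -9, -10, -6, -11]
  [-10, 0, -1, -4, -5, -1, -6]
  [-9, -8, 0, -12, -4, -1, -7]
  [-10, -13, -5, 0, -3, 3, -2]
  [-12, -17, -18, -17, 0, -3, -9]
  [-9, -5, -1, -9, 3, 0, -8]
  [-3, -8, -1, -12, -5, -2, 0]
D(5):
  [0, -5, -6, -9, -10, -6, -11]
  [-10, 0, -1, -4, -5, -1, -6]
  [-9, -8, 0, -12, -4, -1, -7]
  [-10, -13, -5, 0, -3, 3, -2]
  [-12, -17, -18, -17, 0, -3, -9]
  [-9, -5, -1, -9, 3, 0, -6]
  [-3, -8, -1, -12, -5, -2, 0]
D(6):
  [0, -5, -6, -9, -3, -6, -11]
  [-10, 0, -1, -4, 2, -1, -6]
  [-9, -6, 0, -10, 2, -1, -7]
  [-6, -2, 2, 0, 6, 3, -2]
  [-12, -8, -4, -12, 0, -3, -9]
  [-9, -5, -1, -9, 3, 0, -6]
  [-3, -7, -1, -11, 1, -2, 0]
D(7):
  [0, -5, -6, -9, -3, -6, -11]
  [-9, 0, -1, -4, 2, -1, -6]
  [-9, -6, 0, -10, 2, -1, -7]
  [-5, -2, 2, 0, 6, 3, -2]
  [-12, -8, -4, -12, 0, -3, -9]
  [-9, -5, -1, -9, 3, 0, -6]
  [-3, -7, -1, -11, 1, -2, 0]
Answer: C* = [[0, -5, -6, -9, -3, -6, -11], [-9, 0, -1, -4, 2, -1, -6], [-9, -6, 0, -10, 2, -1, -7], [-5, -2, 2, 0, 6, 3, -2], [-12, -8, -4, -12, 0, -3, -9], [-9, -5, -1, -9, 3, 0, -6], [-3, -7, -1, -11, 1, -2, 0]]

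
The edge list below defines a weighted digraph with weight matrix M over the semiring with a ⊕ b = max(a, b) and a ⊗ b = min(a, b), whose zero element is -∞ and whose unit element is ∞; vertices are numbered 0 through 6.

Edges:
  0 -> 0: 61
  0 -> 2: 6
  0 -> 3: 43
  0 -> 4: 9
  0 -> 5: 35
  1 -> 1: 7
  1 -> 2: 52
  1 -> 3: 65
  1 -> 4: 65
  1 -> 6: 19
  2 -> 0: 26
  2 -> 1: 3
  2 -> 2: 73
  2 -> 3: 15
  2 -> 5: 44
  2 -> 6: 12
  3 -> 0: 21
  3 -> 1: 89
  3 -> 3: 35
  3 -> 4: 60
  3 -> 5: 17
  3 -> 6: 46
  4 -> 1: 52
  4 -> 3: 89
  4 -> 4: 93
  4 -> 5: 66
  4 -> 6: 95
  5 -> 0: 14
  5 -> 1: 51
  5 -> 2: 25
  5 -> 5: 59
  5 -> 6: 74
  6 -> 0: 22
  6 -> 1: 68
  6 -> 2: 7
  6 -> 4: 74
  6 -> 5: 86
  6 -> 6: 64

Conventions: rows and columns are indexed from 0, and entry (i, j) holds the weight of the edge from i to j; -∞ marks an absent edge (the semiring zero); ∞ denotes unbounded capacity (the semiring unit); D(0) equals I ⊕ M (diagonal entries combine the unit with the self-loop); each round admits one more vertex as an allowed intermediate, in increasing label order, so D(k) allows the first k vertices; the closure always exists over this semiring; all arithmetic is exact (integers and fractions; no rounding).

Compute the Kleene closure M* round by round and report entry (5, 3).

D(0):
  [∞, -∞, 6, 43, 9, 35, -∞]
  [-∞, ∞, 52, 65, 65, -∞, 19]
  [26, 3, ∞, 15, -∞, 44, 12]
  [21, 89, -∞, ∞, 60, 17, 46]
  [-∞, 52, -∞, 89, ∞, 66, 95]
  [14, 51, 25, -∞, -∞, ∞, 74]
  [22, 68, 7, -∞, 74, 86, ∞]
D(1):
  [∞, -∞, 6, 43, 9, 35, -∞]
  [-∞, ∞, 52, 65, 65, -∞, 19]
  [26, 3, ∞, 26, 9, 44, 12]
  [21, 89, 6, ∞, 60, 21, 46]
  [-∞, 52, -∞, 89, ∞, 66, 95]
  [14, 51, 25, 14, 9, ∞, 74]
  [22, 68, 7, 22, 74, 86, ∞]
D(2):
  [∞, -∞, 6, 43, 9, 35, -∞]
  [-∞, ∞, 52, 65, 65, -∞, 19]
  [26, 3, ∞, 26, 9, 44, 12]
  [21, 89, 52, ∞, 65, 21, 46]
  [-∞, 52, 52, 89, ∞, 66, 95]
  [14, 51, 51, 51, 51, ∞, 74]
  [22, 68, 52, 65, 74, 86, ∞]
D(3):
  [∞, 3, 6, 43, 9, 35, 6]
  [26, ∞, 52, 65, 65, 44, 19]
  [26, 3, ∞, 26, 9, 44, 12]
  [26, 89, 52, ∞, 65, 44, 46]
  [26, 52, 52, 89, ∞, 66, 95]
  [26, 51, 51, 51, 51, ∞, 74]
  [26, 68, 52, 65, 74, 86, ∞]
D(4):
  [∞, 43, 43, 43, 43, 43, 43]
  [26, ∞, 52, 65, 65, 44, 46]
  [26, 26, ∞, 26, 26, 44, 26]
  [26, 89, 52, ∞, 65, 44, 46]
  [26, 89, 52, 89, ∞, 66, 95]
  [26, 51, 51, 51, 51, ∞, 74]
  [26, 68, 52, 65, 74, 86, ∞]
D(5):
  [∞, 43, 43, 43, 43, 43, 43]
  [26, ∞, 52, 65, 65, 65, 65]
  [26, 26, ∞, 26, 26, 44, 26]
  [26, 89, 52, ∞, 65, 65, 65]
  [26, 89, 52, 89, ∞, 66, 95]
  [26, 51, 51, 51, 51, ∞, 74]
  [26, 74, 52, 74, 74, 86, ∞]
D(6):
  [∞, 43, 43, 43, 43, 43, 43]
  [26, ∞, 52, 65, 65, 65, 65]
  [26, 44, ∞, 44, 44, 44, 44]
  [26, 89, 52, ∞, 65, 65, 65]
  [26, 89, 52, 89, ∞, 66, 95]
  [26, 51, 51, 51, 51, ∞, 74]
  [26, 74, 52, 74, 74, 86, ∞]
D(7):
  [∞, 43, 43, 43, 43, 43, 43]
  [26, ∞, 52, 65, 65, 65, 65]
  [26, 44, ∞, 44, 44, 44, 44]
  [26, 89, 52, ∞, 65, 65, 65]
  [26, 89, 52, 89, ∞, 86, 95]
  [26, 74, 52, 74, 74, ∞, 74]
  [26, 74, 52, 74, 74, 86, ∞]
Answer: M*[5][3] = 74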